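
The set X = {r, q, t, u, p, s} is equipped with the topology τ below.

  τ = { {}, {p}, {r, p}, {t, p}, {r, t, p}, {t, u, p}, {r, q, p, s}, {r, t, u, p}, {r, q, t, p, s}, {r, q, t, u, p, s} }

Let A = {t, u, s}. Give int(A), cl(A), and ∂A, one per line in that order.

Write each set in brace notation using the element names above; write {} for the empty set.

opens ⊆ A: {}; union → int = {}
complement {r, q, p}; its interior {r, p}; cl(A) = X∖{r, p} = {q, t, u, s}
boundary = {q, t, u, s} ∖ {} = {q, t, u, s}

int(A) = {}
cl(A)  = {q, t, u, s}
∂A     = {q, t, u, s}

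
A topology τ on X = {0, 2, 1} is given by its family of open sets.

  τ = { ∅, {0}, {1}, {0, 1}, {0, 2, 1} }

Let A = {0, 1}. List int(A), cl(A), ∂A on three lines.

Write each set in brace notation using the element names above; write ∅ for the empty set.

open subsets of A: ∅, {0}, {1}, {0, 1}; so int(A) = {0, 1}
closure: X∖int(X∖A) = X∖∅ = {0, 2, 1}
∂A = {0, 2, 1} minus {0, 1} = {2}

int(A) = {0, 1}
cl(A)  = {0, 2, 1}
∂A     = {2}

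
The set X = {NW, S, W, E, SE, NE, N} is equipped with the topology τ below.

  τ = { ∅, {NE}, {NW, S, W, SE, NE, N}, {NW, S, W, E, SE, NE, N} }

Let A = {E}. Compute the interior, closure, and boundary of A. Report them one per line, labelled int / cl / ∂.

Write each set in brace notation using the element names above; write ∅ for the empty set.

U open, U⊆A: ∅. int(A) = ⋃ = ∅
X∖A={NW, S, W, SE, NE, N}, int(X∖A)={NW, S, W, SE, NE, N}, hence cl(A)={E}
∂A: remove int from cl → {E}

int(A) = ∅
cl(A)  = {E}
∂A     = {E}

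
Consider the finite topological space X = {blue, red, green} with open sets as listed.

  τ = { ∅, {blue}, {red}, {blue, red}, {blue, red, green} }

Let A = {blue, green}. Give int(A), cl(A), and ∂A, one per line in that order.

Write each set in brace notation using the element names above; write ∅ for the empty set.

int(A) = {blue}
cl(A)  = {blue, green}
∂A     = {green}

U open, U⊆A: ∅, {blue}. int(A) = ⋃ = {blue}
X∖A={red}, int(X∖A)={red}, hence cl(A)={blue, green}
∂A: remove int from cl → {green}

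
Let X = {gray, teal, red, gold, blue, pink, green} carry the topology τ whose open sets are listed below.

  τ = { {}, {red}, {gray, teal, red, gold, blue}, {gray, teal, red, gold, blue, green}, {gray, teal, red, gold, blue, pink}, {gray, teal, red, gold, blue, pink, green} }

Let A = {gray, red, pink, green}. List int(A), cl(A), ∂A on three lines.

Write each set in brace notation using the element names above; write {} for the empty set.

open subsets of A: {}, {red}; so int(A) = {red}
closure: X∖int(X∖A) = X∖{} = {gray, teal, red, gold, blue, pink, green}
∂A = {gray, teal, red, gold, blue, pink, green} minus {red} = {gray, teal, gold, blue, pink, green}

int(A) = {red}
cl(A)  = {gray, teal, red, gold, blue, pink, green}
∂A     = {gray, teal, gold, blue, pink, green}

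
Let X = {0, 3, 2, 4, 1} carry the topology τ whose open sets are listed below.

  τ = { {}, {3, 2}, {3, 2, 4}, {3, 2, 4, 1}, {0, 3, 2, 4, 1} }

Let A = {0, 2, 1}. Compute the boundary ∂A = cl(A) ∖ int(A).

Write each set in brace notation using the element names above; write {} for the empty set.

{0, 3, 2, 4, 1}

opens ⊆ A: {}; union → int = {}
complement {3, 4}; its interior {}; cl(A) = X∖{} = {0, 3, 2, 4, 1}
boundary = {0, 3, 2, 4, 1} ∖ {} = {0, 3, 2, 4, 1}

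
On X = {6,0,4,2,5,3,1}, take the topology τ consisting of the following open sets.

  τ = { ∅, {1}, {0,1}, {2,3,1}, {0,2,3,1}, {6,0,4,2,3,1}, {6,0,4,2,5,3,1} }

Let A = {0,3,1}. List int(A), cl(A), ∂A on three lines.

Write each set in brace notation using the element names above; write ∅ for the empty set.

int(A) = {0,1}
cl(A)  = {6,0,4,2,5,3,1}
∂A     = {6,4,2,5,3}

opens ⊆ A: ∅, {1}, {0,1}; union → int = {0,1}
complement {6,4,2,5}; its interior ∅; cl(A) = X∖∅ = {6,0,4,2,5,3,1}
boundary = {6,0,4,2,5,3,1} ∖ {0,1} = {6,4,2,5,3}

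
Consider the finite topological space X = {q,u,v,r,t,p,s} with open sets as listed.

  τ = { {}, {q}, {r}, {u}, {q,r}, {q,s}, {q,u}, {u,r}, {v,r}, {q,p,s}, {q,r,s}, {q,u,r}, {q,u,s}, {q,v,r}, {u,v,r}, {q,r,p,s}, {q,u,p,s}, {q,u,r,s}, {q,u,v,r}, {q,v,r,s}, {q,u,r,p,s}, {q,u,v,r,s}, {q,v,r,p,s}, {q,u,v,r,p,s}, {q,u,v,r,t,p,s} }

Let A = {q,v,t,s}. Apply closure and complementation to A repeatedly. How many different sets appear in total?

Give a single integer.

closure: X∖int(X∖A) = X∖{u,r} = {q,v,t,p,s}
Let k=closure and c=complement:
  1. A     = {q,v,t,s}
  2. kA    = {q,v,t,p,s}
  3. cA    = {u,r,p}
  4. ckA   = {u,r}
  5. kcA   = {u,v,r,t,p}
  6. kckA  = {u,v,r,t}
  7. ckcA  = {q,s}
  8. ckckA = {q,p,s}
  9. kckcA = {q,t,p,s}
  10. ckckcA = {u,v,r}
— saturated at 10

10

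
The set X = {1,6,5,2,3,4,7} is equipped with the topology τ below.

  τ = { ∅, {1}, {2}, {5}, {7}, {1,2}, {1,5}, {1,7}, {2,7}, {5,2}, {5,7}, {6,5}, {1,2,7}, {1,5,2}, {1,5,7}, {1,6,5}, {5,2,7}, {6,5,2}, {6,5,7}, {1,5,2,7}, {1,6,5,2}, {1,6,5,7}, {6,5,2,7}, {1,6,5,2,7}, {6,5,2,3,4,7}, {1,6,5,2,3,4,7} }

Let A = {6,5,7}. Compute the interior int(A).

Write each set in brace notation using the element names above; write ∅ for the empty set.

{6,5,7}

U open, U⊆A: ∅, {7}, {5}, {5,7}, {6,5}, {6,5,7}. int(A) = ⋃ = {6,5,7}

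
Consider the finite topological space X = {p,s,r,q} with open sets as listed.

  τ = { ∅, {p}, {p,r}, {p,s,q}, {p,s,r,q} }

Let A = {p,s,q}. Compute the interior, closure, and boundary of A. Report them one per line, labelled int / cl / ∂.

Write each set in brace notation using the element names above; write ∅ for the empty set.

U open, U⊆A: ∅, {p}, {p,s,q}. int(A) = ⋃ = {p,s,q}
X∖A={r}, int(X∖A)=∅, hence cl(A)={p,s,r,q}
∂A: remove int from cl → {r}

int(A) = {p,s,q}
cl(A)  = {p,s,r,q}
∂A     = {r}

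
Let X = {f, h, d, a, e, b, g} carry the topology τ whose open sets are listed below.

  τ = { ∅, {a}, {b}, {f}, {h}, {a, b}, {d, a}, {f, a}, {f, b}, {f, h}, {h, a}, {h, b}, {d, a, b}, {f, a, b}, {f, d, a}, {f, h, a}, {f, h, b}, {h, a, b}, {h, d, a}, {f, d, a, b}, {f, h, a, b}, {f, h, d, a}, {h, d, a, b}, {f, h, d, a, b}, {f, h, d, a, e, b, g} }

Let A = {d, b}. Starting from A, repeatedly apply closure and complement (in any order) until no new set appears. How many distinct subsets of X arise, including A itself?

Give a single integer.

8

cl via duality: int({f, h, a, e, g}) = {f, h, a}, so X∖{f, h, a} = {d, e, b, g}
Write k for closure, c for complement:
  1. A     = {d, b}
  2. kA    = {d, e, b, g}
  3. cA    = {f, h, a, e, g}
  4. ckA   = {f, h, a}
  5. kcA   = {f, h, d, a, e, g}
  6. ckcA  = {b}
  7. kckcA = {e, b, g}
  8. ckckcA = {f, h, d, a}
applying k or c yields no new set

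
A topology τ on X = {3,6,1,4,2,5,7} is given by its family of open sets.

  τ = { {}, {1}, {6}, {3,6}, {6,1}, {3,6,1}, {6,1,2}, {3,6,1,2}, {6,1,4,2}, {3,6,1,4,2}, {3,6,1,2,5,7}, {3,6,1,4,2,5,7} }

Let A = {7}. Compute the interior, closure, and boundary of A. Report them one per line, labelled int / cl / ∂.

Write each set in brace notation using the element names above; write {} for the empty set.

int(A) = {}
cl(A)  = {5,7}
∂A     = {5,7}

opens ⊆ A: {}; union → int = {}
complement {3,6,1,4,2,5}; its interior {3,6,1,4,2}; cl(A) = X∖{3,6,1,4,2} = {5,7}
boundary = {5,7} ∖ {} = {5,7}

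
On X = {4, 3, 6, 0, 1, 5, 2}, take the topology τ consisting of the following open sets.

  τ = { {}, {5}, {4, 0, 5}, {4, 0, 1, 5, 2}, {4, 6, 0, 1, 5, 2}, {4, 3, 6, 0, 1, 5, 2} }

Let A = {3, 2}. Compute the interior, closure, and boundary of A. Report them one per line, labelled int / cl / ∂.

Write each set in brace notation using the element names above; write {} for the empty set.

open subsets of A: {}; so int(A) = {}
closure: X∖int(X∖A) = X∖{4, 0, 5} = {3, 6, 1, 2}
∂A = {3, 6, 1, 2} minus {} = {3, 6, 1, 2}

int(A) = {}
cl(A)  = {3, 6, 1, 2}
∂A     = {3, 6, 1, 2}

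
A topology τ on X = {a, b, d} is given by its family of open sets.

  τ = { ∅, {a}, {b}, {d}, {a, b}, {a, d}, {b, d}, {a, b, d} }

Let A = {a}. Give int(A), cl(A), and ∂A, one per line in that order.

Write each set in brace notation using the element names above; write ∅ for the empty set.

open subsets of A: ∅, {a}; so int(A) = {a}
closure: X∖int(X∖A) = X∖{b, d} = {a}
∂A = {a} minus {a} = ∅

int(A) = {a}
cl(A)  = {a}
∂A     = ∅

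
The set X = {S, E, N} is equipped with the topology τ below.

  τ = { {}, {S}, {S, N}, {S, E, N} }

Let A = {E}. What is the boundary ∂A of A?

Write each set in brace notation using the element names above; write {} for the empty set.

open subsets of A: {}; so int(A) = {}
closure: X∖int(X∖A) = X∖{S, N} = {E}
∂A = {E} minus {} = {E}

{E}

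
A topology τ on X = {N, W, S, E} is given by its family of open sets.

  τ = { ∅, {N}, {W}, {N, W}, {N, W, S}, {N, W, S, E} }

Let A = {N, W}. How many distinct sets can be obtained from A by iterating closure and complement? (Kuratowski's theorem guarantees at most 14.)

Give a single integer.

4

closure: X∖int(X∖A) = X∖∅ = {N, W, S, E}
Let k=closure and c=complement:
  1. A     = {N, W}
  2. kA    = {N, W, S, E}
  3. cA    = {S, E}
  4. ckA   = ∅
— saturated at 4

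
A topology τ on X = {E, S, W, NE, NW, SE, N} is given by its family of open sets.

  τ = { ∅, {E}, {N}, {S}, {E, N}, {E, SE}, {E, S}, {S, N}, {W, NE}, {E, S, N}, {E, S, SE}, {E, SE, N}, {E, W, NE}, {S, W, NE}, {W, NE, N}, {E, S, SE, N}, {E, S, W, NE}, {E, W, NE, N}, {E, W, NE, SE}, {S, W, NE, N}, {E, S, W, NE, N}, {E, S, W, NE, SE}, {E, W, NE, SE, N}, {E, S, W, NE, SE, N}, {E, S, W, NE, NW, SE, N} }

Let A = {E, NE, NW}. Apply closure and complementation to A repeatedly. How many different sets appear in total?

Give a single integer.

closure: X∖int(X∖A) = X∖{S, N} = {E, W, NE, NW, SE}
Let k=closure and c=complement:
  1. A     = {E, NE, NW}
  2. kA    = {E, W, NE, NW, SE}
  3. cA    = {S, W, SE, N}
  4. ckA   = {S, N}
  5. kcA   = {S, W, NE, NW, SE, N}
  6. kckA  = {S, NW, N}
  7. ckcA  = {E}
  8. ckckA = {E, W, NE, SE}
  9. kckcA = {E, NW, SE}
  10. ckckcA = {S, W, NE, N}
  11. kckckcA = {S, W, NE, NW, N}
  12. ckckckcA = {E, SE}
— saturated at 12

12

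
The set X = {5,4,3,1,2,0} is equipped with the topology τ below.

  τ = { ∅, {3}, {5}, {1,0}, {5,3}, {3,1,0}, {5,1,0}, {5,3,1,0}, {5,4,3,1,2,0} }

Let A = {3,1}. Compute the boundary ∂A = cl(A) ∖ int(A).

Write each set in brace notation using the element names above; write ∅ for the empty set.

opens ⊆ A: ∅, {3}; union → int = {3}
complement {5,4,2,0}; its interior {5}; cl(A) = X∖{5} = {4,3,1,2,0}
boundary = {4,3,1,2,0} ∖ {3} = {4,1,2,0}

{4,1,2,0}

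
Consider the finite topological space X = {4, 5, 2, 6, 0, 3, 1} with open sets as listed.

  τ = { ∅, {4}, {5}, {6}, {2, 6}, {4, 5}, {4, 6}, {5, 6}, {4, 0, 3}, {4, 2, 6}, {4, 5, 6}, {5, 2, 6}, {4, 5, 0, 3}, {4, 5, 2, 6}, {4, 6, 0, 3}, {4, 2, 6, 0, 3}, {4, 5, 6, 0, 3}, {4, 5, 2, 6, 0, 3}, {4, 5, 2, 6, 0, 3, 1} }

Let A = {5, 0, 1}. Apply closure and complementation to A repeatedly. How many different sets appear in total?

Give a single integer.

X∖A={4, 2, 6, 3}, int(X∖A)={4, 2, 6}, hence cl(A)={5, 0, 3, 1}
Orbit (k=closure, c=complement):
  1. A     = {5, 0, 1}
  2. kA    = {5, 0, 3, 1}
  3. cA    = {4, 2, 6, 3}
  4. ckA   = {4, 2, 6}
  5. kcA   = {4, 2, 6, 0, 3, 1}
  6. ckcA  = {5}
  7. kckcA = {5, 1}
  8. ckckcA = {4, 2, 6, 0, 3}
(closed under both — stop)

8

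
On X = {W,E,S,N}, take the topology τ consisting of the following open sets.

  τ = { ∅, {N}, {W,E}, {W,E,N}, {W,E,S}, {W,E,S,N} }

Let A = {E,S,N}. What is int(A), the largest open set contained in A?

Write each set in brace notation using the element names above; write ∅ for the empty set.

{N}

opens ⊆ A: ∅, {N}; union → int = {N}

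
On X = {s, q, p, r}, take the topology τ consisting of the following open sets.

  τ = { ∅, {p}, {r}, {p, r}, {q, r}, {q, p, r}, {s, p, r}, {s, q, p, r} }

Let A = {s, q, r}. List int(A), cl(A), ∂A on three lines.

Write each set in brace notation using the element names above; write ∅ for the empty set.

open subsets of A: ∅, {r}, {q, r}; so int(A) = {q, r}
closure: X∖int(X∖A) = X∖{p} = {s, q, r}
∂A = {s, q, r} minus {q, r} = {s}

int(A) = {q, r}
cl(A)  = {s, q, r}
∂A     = {s}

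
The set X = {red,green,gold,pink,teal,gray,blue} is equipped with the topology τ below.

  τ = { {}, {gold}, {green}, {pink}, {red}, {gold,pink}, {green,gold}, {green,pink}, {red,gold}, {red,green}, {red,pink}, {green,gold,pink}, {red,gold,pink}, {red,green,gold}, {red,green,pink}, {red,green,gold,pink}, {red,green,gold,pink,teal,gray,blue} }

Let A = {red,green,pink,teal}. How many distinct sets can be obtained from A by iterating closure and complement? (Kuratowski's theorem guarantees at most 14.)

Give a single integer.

complement {gold,gray,blue}; its interior {gold}; cl(A) = X∖{gold} = {red,green,pink,teal,gray,blue}
With k = closure, c = complement:
  1. A     = {red,green,pink,teal}
  2. kA    = {red,green,pink,teal,gray,blue}
  3. cA    = {gold,gray,blue}
  4. ckA   = {gold}
  5. kcA   = {gold,teal,gray,blue}
  6. ckcA  = {red,green,pink}
k, c of each give nothing new

6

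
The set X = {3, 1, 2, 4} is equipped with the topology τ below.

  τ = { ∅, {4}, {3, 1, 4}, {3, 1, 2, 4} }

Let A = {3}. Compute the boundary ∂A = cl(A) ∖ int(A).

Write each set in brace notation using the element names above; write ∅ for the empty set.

{3, 1, 2}

U open, U⊆A: ∅. int(A) = ⋃ = ∅
X∖A={1, 2, 4}, int(X∖A)={4}, hence cl(A)={3, 1, 2}
∂A: remove int from cl → {3, 1, 2}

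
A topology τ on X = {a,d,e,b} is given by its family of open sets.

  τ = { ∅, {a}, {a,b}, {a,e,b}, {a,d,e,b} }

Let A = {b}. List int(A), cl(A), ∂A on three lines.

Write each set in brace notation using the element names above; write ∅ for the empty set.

U open, U⊆A: ∅. int(A) = ⋃ = ∅
X∖A={a,d,e}, int(X∖A)={a}, hence cl(A)={d,e,b}
∂A: remove int from cl → {d,e,b}

int(A) = ∅
cl(A)  = {d,e,b}
∂A     = {d,e,b}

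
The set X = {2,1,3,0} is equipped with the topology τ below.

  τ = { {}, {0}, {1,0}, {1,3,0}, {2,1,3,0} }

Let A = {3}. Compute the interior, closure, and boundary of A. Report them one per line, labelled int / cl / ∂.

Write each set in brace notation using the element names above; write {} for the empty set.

U open, U⊆A: {}. int(A) = ⋃ = {}
X∖A={2,1,0}, int(X∖A)={1,0}, hence cl(A)={2,3}
∂A: remove int from cl → {2,3}

int(A) = {}
cl(A)  = {2,3}
∂A     = {2,3}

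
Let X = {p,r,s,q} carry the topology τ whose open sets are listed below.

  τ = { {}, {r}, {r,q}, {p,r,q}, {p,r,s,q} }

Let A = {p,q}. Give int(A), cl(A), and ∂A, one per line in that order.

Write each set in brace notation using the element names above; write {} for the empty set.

int(A) = {}
cl(A)  = {p,s,q}
∂A     = {p,s,q}

U open, U⊆A: {}. int(A) = ⋃ = {}
X∖A={r,s}, int(X∖A)={r}, hence cl(A)={p,s,q}
∂A: remove int from cl → {p,s,q}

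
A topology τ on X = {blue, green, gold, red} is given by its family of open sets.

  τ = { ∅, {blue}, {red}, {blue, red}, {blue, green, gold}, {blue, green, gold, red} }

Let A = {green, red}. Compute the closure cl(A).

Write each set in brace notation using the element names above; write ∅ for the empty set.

{green, gold, red}

complement {blue, gold}; its interior {blue}; cl(A) = X∖{blue} = {green, gold, red}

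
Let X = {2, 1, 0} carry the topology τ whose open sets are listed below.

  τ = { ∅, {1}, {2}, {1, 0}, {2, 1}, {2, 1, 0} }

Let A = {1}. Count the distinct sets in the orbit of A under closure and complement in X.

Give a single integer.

4

X∖A={2, 0}, int(X∖A)={2}, hence cl(A)={1, 0}
Orbit (k=closure, c=complement):
  1. A     = {1}
  2. kA    = {1, 0}
  3. cA    = {2, 0}
  4. ckA   = {2}
(closed under both — stop)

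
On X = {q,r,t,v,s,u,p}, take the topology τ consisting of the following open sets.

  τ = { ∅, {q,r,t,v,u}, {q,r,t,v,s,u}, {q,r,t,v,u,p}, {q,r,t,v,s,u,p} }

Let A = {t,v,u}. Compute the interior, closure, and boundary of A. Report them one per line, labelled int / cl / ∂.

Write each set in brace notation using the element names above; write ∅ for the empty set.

int(A) = ∅
cl(A)  = {q,r,t,v,s,u,p}
∂A     = {q,r,t,v,s,u,p}

U open, U⊆A: ∅. int(A) = ⋃ = ∅
X∖A={q,r,s,p}, int(X∖A)=∅, hence cl(A)={q,r,t,v,s,u,p}
∂A: remove int from cl → {q,r,t,v,s,u,p}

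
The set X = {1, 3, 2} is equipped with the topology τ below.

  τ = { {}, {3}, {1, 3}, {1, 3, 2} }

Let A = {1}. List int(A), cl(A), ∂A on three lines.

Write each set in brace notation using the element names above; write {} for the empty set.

open subsets of A: {}; so int(A) = {}
closure: X∖int(X∖A) = X∖{3} = {1, 2}
∂A = {1, 2} minus {} = {1, 2}

int(A) = {}
cl(A)  = {1, 2}
∂A     = {1, 2}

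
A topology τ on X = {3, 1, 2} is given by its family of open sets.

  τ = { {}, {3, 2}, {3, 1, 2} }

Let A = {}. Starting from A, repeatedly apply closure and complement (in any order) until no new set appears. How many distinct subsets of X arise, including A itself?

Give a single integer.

2

complement {3, 1, 2}; its interior {3, 1, 2}; cl(A) = X∖{3, 1, 2} = {}
With k = closure, c = complement:
  1. A     = {}
  2. cA    = {3, 1, 2}
k, c of each give nothing new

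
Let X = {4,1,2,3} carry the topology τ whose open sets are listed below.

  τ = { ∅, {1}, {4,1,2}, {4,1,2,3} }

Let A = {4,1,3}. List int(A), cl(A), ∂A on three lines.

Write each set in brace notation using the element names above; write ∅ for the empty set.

opens ⊆ A: ∅, {1}; union → int = {1}
complement {2}; its interior ∅; cl(A) = X∖∅ = {4,1,2,3}
boundary = {4,1,2,3} ∖ {1} = {4,2,3}

int(A) = {1}
cl(A)  = {4,1,2,3}
∂A     = {4,2,3}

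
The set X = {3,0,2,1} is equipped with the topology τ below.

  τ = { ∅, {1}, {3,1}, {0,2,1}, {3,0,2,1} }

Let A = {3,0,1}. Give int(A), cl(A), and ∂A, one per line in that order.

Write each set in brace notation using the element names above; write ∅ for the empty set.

int(A) = {3,1}
cl(A)  = {3,0,2,1}
∂A     = {0,2}

opens ⊆ A: ∅, {1}, {3,1}; union → int = {3,1}
complement {2}; its interior ∅; cl(A) = X∖∅ = {3,0,2,1}
boundary = {3,0,2,1} ∖ {3,1} = {0,2}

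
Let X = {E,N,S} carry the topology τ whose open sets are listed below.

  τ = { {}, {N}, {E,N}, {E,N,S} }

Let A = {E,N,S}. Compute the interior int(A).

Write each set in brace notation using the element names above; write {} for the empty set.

U open, U⊆A: {}, {N}, {E,N}, {E,N,S}. int(A) = ⋃ = {E,N,S}

{E,N,S}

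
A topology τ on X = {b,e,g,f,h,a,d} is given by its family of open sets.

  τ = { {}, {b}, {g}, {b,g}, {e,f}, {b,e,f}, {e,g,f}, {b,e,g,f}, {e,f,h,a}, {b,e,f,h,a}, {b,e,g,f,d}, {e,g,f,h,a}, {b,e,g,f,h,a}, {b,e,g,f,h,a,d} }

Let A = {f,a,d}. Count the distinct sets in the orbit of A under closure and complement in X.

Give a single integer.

closure: X∖int(X∖A) = X∖{b,g} = {e,f,h,a,d}
Let k=closure and c=complement:
  1. A     = {f,a,d}
  2. kA    = {e,f,h,a,d}
  3. cA    = {b,e,g,h}
  4. ckA   = {b,g}
  5. kcA   = {b,e,g,f,h,a,d}
  6. kckA  = {b,g,d}
  7. ckcA  = {}
  8. ckckA = {e,f,h,a}
— saturated at 8

8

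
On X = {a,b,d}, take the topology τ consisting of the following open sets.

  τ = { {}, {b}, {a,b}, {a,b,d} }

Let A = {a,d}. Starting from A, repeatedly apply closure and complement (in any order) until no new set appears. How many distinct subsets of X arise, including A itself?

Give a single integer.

4

cl via duality: int({b}) = {b}, so X∖{b} = {a,d}
Write k for closure, c for complement:
  1. A     = {a,d}
  2. cA    = {b}
  3. kcA   = {a,b,d}
  4. ckcA  = {}
applying k or c yields no new set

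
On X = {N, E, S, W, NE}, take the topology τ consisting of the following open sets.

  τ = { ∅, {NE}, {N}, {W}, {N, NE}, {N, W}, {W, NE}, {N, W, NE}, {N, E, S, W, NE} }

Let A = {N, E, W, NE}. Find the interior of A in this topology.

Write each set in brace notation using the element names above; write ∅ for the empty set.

{N, W, NE}

opens ⊆ A: ∅, {N}, {NE}, {W}, {W, NE}, {N, W}, {N, NE}, {N, W, NE}; union → int = {N, W, NE}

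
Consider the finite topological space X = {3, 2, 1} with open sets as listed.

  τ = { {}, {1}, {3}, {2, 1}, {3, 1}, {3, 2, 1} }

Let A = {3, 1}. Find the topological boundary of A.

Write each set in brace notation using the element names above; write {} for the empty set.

interior: largest open inside A is {3, 1} (from {}, {3}, {1}, {3, 1})
cl via duality: int({2}) = {}, so X∖{} = {3, 2, 1}
cl∖int = {2}

{2}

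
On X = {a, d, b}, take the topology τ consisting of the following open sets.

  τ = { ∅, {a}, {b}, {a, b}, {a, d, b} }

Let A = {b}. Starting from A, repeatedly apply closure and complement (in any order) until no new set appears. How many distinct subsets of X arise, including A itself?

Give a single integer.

X∖A={a, d}, int(X∖A)={a}, hence cl(A)={d, b}
Orbit (k=closure, c=complement):
  1. A     = {b}
  2. kA    = {d, b}
  3. cA    = {a, d}
  4. ckA   = {a}
(closed under both — stop)

4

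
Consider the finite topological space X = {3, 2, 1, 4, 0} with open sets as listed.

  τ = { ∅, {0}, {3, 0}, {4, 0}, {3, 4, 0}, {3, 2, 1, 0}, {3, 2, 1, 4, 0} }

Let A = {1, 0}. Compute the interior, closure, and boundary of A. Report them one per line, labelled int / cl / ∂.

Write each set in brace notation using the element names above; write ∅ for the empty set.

interior: largest open inside A is {0} (from ∅, {0})
cl via duality: int({3, 2, 4}) = ∅, so X∖∅ = {3, 2, 1, 4, 0}
cl∖int = {3, 2, 1, 4}

int(A) = {0}
cl(A)  = {3, 2, 1, 4, 0}
∂A     = {3, 2, 1, 4}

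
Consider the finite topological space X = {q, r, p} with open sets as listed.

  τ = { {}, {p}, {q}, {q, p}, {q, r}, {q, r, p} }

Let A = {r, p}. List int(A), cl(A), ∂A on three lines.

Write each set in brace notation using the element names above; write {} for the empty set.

int(A) = {p}
cl(A)  = {r, p}
∂A     = {r}

interior: largest open inside A is {p} (from {}, {p})
cl via duality: int({q}) = {q}, so X∖{q} = {r, p}
cl∖int = {r}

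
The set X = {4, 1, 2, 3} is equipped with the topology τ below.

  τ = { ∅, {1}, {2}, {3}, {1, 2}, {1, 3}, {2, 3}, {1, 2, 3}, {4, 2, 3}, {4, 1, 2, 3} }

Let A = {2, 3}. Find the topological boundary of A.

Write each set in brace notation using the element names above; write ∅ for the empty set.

U open, U⊆A: ∅, {2}, {3}, {2, 3}. int(A) = ⋃ = {2, 3}
X∖A={4, 1}, int(X∖A)={1}, hence cl(A)={4, 2, 3}
∂A: remove int from cl → {4}

{4}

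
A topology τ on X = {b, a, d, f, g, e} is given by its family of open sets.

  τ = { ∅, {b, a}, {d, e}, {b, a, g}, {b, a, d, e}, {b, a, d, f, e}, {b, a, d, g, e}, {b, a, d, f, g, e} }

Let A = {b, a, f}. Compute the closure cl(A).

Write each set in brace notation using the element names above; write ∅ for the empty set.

X∖A={d, g, e}, int(X∖A)={d, e}, hence cl(A)={b, a, f, g}

{b, a, f, g}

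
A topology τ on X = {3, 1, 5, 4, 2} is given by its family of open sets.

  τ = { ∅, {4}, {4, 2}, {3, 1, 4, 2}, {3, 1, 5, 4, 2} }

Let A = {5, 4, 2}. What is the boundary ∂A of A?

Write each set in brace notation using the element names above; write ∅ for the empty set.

interior: largest open inside A is {4, 2} (from ∅, {4}, {4, 2})
cl via duality: int({3, 1}) = ∅, so X∖∅ = {3, 1, 5, 4, 2}
cl∖int = {3, 1, 5}

{3, 1, 5}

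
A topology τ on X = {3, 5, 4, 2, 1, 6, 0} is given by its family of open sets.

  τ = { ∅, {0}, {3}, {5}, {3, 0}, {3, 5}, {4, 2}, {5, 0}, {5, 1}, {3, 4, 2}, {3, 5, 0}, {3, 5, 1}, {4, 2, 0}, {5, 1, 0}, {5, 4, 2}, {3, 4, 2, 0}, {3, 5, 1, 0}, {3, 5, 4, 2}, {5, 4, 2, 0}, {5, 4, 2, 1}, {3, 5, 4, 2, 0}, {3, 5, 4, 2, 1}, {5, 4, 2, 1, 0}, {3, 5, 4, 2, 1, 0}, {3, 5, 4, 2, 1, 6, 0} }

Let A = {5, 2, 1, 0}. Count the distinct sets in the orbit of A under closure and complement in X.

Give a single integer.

10

closure: X∖int(X∖A) = X∖{3} = {5, 4, 2, 1, 6, 0}
Let k=closure and c=complement:
  1. A     = {5, 2, 1, 0}
  2. kA    = {5, 4, 2, 1, 6, 0}
  3. cA    = {3, 4, 6}
  4. ckA   = {3}
  5. kcA   = {3, 4, 2, 6}
  6. kckA  = {3, 6}
  7. ckcA  = {5, 1, 0}
  8. ckckA = {5, 4, 2, 1, 0}
  9. kckcA = {5, 1, 6, 0}
  10. ckckcA = {3, 4, 2}
— saturated at 10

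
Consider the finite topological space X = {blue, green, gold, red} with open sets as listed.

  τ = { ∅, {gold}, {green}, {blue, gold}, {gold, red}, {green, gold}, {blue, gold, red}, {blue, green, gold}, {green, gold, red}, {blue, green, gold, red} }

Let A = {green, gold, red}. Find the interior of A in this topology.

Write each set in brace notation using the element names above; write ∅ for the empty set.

U open, U⊆A: ∅, {gold}, {green}, {green, gold}, {gold, red}, {green, gold, red}. int(A) = ⋃ = {green, gold, red}

{green, gold, red}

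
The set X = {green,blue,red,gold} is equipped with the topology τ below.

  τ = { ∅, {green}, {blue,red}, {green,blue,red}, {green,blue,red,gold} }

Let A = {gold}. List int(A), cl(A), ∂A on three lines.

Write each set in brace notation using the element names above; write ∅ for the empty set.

interior: largest open inside A is ∅ (from ∅)
cl via duality: int({green,blue,red}) = {green,blue,red}, so X∖{green,blue,red} = {gold}
cl∖int = {gold}

int(A) = ∅
cl(A)  = {gold}
∂A     = {gold}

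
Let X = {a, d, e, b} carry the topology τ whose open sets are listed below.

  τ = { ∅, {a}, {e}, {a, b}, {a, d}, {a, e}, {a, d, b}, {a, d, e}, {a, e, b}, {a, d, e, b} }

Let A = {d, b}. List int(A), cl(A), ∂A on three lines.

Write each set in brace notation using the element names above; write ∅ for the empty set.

opens ⊆ A: ∅; union → int = ∅
complement {a, e}; its interior {a, e}; cl(A) = X∖{a, e} = {d, b}
boundary = {d, b} ∖ ∅ = {d, b}

int(A) = ∅
cl(A)  = {d, b}
∂A     = {d, b}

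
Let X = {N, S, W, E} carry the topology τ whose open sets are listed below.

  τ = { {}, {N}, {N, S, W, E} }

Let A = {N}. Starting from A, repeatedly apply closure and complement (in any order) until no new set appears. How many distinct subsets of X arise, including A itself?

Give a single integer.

closure: X∖int(X∖A) = X∖{} = {N, S, W, E}
Let k=closure and c=complement:
  1. A     = {N}
  2. kA    = {N, S, W, E}
  3. cA    = {S, W, E}
  4. ckA   = {}
— saturated at 4

4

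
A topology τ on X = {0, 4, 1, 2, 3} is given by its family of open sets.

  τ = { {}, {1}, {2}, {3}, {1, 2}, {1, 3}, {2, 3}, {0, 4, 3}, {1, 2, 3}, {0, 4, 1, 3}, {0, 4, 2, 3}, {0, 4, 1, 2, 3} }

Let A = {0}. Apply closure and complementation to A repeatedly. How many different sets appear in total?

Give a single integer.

X∖A={4, 1, 2, 3}, int(X∖A)={1, 2, 3}, hence cl(A)={0, 4}
Orbit (k=closure, c=complement):
  1. A     = {0}
  2. kA    = {0, 4}
  3. cA    = {4, 1, 2, 3}
  4. ckA   = {1, 2, 3}
  5. kcA   = {0, 4, 1, 2, 3}
  6. ckcA  = {}
(closed under both — stop)

6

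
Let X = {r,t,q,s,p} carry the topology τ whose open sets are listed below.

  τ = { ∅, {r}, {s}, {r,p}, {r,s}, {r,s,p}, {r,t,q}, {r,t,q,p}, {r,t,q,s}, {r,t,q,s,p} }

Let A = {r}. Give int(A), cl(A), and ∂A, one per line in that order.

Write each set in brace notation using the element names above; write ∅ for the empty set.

int(A) = {r}
cl(A)  = {r,t,q,p}
∂A     = {t,q,p}

opens ⊆ A: ∅, {r}; union → int = {r}
complement {t,q,s,p}; its interior {s}; cl(A) = X∖{s} = {r,t,q,p}
boundary = {r,t,q,p} ∖ {r} = {t,q,p}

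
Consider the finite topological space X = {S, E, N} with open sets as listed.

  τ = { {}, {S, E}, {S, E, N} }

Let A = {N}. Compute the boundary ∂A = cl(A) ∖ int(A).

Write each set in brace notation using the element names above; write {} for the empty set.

U open, U⊆A: {}. int(A) = ⋃ = {}
X∖A={S, E}, int(X∖A)={S, E}, hence cl(A)={N}
∂A: remove int from cl → {N}

{N}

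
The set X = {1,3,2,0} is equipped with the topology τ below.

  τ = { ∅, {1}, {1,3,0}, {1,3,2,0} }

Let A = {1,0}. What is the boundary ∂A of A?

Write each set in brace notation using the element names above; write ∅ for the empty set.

{3,2,0}

interior: largest open inside A is {1} (from ∅, {1})
cl via duality: int({3,2}) = ∅, so X∖∅ = {1,3,2,0}
cl∖int = {3,2,0}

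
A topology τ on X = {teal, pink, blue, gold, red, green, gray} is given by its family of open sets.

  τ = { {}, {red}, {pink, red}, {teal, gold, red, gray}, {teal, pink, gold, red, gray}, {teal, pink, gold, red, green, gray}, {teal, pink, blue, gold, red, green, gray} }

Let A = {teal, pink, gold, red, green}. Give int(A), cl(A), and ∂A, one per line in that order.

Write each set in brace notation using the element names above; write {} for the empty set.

int(A) = {pink, red}
cl(A)  = {teal, pink, blue, gold, red, green, gray}
∂A     = {teal, blue, gold, green, gray}

open subsets of A: {}, {red}, {pink, red}; so int(A) = {pink, red}
closure: X∖int(X∖A) = X∖{} = {teal, pink, blue, gold, red, green, gray}
∂A = {teal, pink, blue, gold, red, green, gray} minus {pink, red} = {teal, blue, gold, green, gray}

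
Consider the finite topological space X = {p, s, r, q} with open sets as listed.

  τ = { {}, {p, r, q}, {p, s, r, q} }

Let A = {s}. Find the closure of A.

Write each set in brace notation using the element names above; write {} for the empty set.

{s}

X∖A={p, r, q}, int(X∖A)={p, r, q}, hence cl(A)={s}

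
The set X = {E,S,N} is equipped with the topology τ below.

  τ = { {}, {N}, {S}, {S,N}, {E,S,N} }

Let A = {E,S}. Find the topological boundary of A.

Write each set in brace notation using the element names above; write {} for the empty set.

{E}

U open, U⊆A: {}, {S}. int(A) = ⋃ = {S}
X∖A={N}, int(X∖A)={N}, hence cl(A)={E,S}
∂A: remove int from cl → {E}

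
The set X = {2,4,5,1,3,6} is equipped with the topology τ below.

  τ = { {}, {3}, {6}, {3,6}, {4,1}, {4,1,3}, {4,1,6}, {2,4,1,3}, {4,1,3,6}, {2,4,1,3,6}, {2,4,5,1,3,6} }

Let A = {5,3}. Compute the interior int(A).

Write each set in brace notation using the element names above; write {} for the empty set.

{3}

opens ⊆ A: {}, {3}; union → int = {3}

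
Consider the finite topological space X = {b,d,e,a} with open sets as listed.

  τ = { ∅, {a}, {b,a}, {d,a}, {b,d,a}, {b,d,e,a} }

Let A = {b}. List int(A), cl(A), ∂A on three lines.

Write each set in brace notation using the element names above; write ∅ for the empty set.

interior: largest open inside A is ∅ (from ∅)
cl via duality: int({d,e,a}) = {d,a}, so X∖{d,a} = {b,e}
cl∖int = {b,e}

int(A) = ∅
cl(A)  = {b,e}
∂A     = {b,e}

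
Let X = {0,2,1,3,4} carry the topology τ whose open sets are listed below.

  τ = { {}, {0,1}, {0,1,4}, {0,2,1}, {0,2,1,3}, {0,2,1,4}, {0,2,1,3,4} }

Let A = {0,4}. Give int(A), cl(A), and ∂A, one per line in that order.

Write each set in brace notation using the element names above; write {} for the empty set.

open subsets of A: {}; so int(A) = {}
closure: X∖int(X∖A) = X∖{} = {0,2,1,3,4}
∂A = {0,2,1,3,4} minus {} = {0,2,1,3,4}

int(A) = {}
cl(A)  = {0,2,1,3,4}
∂A     = {0,2,1,3,4}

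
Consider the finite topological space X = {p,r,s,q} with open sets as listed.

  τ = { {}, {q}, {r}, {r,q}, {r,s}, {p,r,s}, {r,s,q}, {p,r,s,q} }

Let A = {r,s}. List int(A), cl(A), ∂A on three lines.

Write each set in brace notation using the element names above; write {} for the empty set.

int(A) = {r,s}
cl(A)  = {p,r,s}
∂A     = {p}

interior: largest open inside A is {r,s} (from {}, {r}, {r,s})
cl via duality: int({p,q}) = {q}, so X∖{q} = {p,r,s}
cl∖int = {p}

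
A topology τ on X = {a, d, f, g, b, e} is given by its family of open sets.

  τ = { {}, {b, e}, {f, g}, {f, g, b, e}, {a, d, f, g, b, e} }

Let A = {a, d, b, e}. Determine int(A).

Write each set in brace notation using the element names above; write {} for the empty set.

{b, e}

open subsets of A: {}, {b, e}; so int(A) = {b, e}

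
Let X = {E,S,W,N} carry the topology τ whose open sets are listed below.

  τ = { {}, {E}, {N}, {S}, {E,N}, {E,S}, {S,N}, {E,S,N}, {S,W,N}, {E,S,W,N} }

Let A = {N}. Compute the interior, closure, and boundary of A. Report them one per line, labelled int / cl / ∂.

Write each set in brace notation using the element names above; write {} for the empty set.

int(A) = {N}
cl(A)  = {W,N}
∂A     = {W}

interior: largest open inside A is {N} (from {}, {N})
cl via duality: int({E,S,W}) = {E,S}, so X∖{E,S} = {W,N}
cl∖int = {W}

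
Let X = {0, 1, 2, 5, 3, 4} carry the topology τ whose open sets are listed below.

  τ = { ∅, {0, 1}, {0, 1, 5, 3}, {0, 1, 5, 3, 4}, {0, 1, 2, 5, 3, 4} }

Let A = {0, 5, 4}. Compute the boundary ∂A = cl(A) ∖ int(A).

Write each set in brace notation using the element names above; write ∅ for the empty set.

open subsets of A: ∅; so int(A) = ∅
closure: X∖int(X∖A) = X∖∅ = {0, 1, 2, 5, 3, 4}
∂A = {0, 1, 2, 5, 3, 4} minus ∅ = {0, 1, 2, 5, 3, 4}

{0, 1, 2, 5, 3, 4}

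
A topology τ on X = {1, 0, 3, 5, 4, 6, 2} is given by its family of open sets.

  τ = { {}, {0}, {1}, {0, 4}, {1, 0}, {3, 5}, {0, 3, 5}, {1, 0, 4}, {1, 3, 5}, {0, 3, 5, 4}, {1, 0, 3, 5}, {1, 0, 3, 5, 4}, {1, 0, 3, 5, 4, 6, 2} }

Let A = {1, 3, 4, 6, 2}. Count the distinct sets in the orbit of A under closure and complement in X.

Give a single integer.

12

X∖A={0, 5}, int(X∖A)={0}, hence cl(A)={1, 3, 5, 4, 6, 2}
Orbit (k=closure, c=complement):
  1. A     = {1, 3, 4, 6, 2}
  2. kA    = {1, 3, 5, 4, 6, 2}
  3. cA    = {0, 5}
  4. ckA   = {0}
  5. kcA   = {0, 3, 5, 4, 6, 2}
  6. kckA  = {0, 4, 6, 2}
  7. ckcA  = {1}
  8. ckckA = {1, 3, 5}
  9. kckcA = {1, 6, 2}
  10. kckckA = {1, 3, 5, 6, 2}
  11. ckckcA = {0, 3, 5, 4}
  12. ckckckA = {0, 4}
(closed under both — stop)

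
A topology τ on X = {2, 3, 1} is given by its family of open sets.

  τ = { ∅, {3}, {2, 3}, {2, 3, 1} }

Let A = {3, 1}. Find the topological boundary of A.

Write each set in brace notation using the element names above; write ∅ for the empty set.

interior: largest open inside A is {3} (from ∅, {3})
cl via duality: int({2}) = ∅, so X∖∅ = {2, 3, 1}
cl∖int = {2, 1}

{2, 1}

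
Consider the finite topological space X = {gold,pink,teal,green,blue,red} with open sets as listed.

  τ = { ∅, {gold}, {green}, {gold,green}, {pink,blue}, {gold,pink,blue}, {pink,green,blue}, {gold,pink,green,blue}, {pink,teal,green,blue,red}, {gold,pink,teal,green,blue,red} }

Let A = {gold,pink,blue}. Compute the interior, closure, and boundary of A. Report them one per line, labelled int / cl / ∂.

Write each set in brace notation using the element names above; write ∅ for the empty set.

opens ⊆ A: ∅, {gold}, {pink,blue}, {gold,pink,blue}; union → int = {gold,pink,blue}
complement {teal,green,red}; its interior {green}; cl(A) = X∖{green} = {gold,pink,teal,blue,red}
boundary = {gold,pink,teal,blue,red} ∖ {gold,pink,blue} = {teal,red}

int(A) = {gold,pink,blue}
cl(A)  = {gold,pink,teal,blue,red}
∂A     = {teal,red}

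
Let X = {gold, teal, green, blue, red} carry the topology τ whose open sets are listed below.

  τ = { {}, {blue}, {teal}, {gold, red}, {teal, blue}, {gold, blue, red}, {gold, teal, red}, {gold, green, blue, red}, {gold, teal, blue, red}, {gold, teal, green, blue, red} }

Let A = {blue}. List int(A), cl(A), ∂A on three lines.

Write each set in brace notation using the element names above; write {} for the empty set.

int(A) = {blue}
cl(A)  = {green, blue}
∂A     = {green}

open subsets of A: {}, {blue}; so int(A) = {blue}
closure: X∖int(X∖A) = X∖{gold, teal, red} = {green, blue}
∂A = {green, blue} minus {blue} = {green}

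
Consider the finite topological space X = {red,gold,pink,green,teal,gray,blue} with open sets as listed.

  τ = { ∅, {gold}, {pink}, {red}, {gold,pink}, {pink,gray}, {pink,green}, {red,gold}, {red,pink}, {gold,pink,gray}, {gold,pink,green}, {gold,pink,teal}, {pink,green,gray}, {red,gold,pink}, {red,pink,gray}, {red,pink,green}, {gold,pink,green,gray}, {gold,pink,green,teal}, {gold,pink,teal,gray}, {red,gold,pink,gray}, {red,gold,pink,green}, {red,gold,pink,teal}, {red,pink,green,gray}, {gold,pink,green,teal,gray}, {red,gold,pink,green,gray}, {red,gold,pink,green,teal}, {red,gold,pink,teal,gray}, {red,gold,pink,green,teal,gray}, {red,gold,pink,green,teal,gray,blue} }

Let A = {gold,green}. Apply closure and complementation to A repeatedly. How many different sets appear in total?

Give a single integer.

complement {red,pink,teal,gray,blue}; its interior {red,pink,gray}; cl(A) = X∖{red,pink,gray} = {gold,green,teal,blue}
With k = closure, c = complement:
  1. A     = {gold,green}
  2. kA    = {gold,green,teal,blue}
  3. cA    = {red,pink,teal,gray,blue}
  4. ckA   = {red,pink,gray}
  5. kcA   = {red,pink,green,teal,gray,blue}
  6. ckcA  = {gold}
  7. kckcA = {gold,teal,blue}
  8. ckckcA = {red,pink,green,gray}
k, c of each give nothing new

8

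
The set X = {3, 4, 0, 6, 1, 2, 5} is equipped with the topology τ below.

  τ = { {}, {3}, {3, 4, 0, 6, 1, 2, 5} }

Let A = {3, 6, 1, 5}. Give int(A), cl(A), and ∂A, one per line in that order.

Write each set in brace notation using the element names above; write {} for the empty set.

int(A) = {3}
cl(A)  = {3, 4, 0, 6, 1, 2, 5}
∂A     = {4, 0, 6, 1, 2, 5}

interior: largest open inside A is {3} (from {}, {3})
cl via duality: int({4, 0, 2}) = {}, so X∖{} = {3, 4, 0, 6, 1, 2, 5}
cl∖int = {4, 0, 6, 1, 2, 5}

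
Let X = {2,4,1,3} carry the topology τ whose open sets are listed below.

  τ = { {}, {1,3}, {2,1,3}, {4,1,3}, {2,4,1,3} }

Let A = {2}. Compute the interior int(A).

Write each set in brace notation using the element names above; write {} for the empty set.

{}

interior: largest open inside A is {} (from {})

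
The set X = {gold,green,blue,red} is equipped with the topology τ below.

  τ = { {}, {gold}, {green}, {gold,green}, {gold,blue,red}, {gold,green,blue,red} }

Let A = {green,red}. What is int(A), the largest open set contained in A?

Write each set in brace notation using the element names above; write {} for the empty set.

open subsets of A: {}, {green}; so int(A) = {green}

{green}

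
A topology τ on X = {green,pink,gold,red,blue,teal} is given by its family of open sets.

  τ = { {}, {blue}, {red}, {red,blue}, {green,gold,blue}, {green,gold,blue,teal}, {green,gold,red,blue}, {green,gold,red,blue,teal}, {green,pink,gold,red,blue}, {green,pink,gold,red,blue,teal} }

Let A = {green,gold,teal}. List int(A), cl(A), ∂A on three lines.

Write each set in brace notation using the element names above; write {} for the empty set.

int(A) = {}
cl(A)  = {green,pink,gold,teal}
∂A     = {green,pink,gold,teal}

interior: largest open inside A is {} (from {})
cl via duality: int({pink,red,blue}) = {red,blue}, so X∖{red,blue} = {green,pink,gold,teal}
cl∖int = {green,pink,gold,teal}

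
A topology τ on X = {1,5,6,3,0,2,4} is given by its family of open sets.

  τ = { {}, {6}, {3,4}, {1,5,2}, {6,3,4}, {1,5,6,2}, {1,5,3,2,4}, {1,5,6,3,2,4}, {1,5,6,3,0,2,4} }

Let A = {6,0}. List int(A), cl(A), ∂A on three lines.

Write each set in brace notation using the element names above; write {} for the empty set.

int(A) = {6}
cl(A)  = {6,0}
∂A     = {0}

opens ⊆ A: {}, {6}; union → int = {6}
complement {1,5,3,2,4}; its interior {1,5,3,2,4}; cl(A) = X∖{1,5,3,2,4} = {6,0}
boundary = {6,0} ∖ {6} = {0}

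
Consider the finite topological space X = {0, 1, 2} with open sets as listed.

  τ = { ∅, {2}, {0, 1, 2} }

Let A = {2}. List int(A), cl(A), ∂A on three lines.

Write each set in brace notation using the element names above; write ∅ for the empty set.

int(A) = {2}
cl(A)  = {0, 1, 2}
∂A     = {0, 1}

interior: largest open inside A is {2} (from ∅, {2})
cl via duality: int({0, 1}) = ∅, so X∖∅ = {0, 1, 2}
cl∖int = {0, 1}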